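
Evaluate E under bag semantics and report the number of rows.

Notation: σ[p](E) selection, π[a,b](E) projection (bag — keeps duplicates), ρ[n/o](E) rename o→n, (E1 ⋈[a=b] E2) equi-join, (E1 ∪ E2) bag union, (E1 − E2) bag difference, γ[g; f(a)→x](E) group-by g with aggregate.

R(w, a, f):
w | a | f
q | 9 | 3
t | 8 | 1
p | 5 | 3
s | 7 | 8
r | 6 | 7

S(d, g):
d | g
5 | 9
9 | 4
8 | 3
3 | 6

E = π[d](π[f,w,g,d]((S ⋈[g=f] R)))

Subexpression sizes:
  S → 4
  R → 5
  (S ⋈[g=f] R) → 2
  π[f,w,g,d]((S ⋈[g=f] R)) → 2
  π[d](π[f,w,g,d]((S ⋈[g=f] R))) → 2

|E| = 2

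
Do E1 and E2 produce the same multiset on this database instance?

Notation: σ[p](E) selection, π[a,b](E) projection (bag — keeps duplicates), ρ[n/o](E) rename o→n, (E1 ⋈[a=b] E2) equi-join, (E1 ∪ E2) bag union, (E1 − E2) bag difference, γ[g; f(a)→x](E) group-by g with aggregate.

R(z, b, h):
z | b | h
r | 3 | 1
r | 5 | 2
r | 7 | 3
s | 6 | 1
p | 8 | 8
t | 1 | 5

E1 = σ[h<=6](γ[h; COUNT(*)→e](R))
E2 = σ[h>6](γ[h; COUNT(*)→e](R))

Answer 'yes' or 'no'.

E1 row counts bottom-up:
  R → 6
  γ[h; COUNT(*)→e](R) → 5
  σ[h<=6](γ[h; COUNT(*)→e](R)) → 4
E2 row counts bottom-up:
  R → 6
  γ[h; COUNT(*)→e](R) → 5
  σ[h>6](γ[h; COUNT(*)→e](R)) → 1

E1 result:
h | e
1 | 2
2 | 1
3 | 1
5 | 1
E2 result:
h | e
8 | 1
Witness: (1, 2) appears 1× in E1 but 0× in E2.

no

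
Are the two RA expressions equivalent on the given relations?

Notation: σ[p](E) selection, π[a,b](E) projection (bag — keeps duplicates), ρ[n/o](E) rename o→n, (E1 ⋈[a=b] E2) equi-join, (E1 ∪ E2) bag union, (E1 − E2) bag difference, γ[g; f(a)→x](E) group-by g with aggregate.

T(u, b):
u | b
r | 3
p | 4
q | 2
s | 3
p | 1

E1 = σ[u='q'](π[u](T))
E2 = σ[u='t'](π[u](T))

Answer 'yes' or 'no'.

E1 stepwise |·|:
  T → 5
  π[u](T) → 5
  σ[u='q'](π[u](T)) → 1
E2 stepwise |·|:
  T → 5
  π[u](T) → 5
  σ[u='t'](π[u](T)) → 0

E1 result:
u
q
E2 result:
u
(0 rows)
Witness: ('q',) appears 1× in E1 but 0× in E2.

no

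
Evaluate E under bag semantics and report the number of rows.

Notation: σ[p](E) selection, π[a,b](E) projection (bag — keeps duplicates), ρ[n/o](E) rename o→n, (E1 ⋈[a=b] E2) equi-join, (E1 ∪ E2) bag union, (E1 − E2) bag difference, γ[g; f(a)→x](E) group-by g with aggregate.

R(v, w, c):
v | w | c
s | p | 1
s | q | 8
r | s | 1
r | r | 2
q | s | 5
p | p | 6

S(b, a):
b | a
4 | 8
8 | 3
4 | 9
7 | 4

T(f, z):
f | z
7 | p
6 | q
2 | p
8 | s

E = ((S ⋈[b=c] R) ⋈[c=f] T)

Stepwise |·|:
  S → 4
  R → 6
  (S ⋈[b=c] R) → 1
  T → 4
  ((S ⋈[b=c] R) ⋈[c=f] T) → 1

|E| = 1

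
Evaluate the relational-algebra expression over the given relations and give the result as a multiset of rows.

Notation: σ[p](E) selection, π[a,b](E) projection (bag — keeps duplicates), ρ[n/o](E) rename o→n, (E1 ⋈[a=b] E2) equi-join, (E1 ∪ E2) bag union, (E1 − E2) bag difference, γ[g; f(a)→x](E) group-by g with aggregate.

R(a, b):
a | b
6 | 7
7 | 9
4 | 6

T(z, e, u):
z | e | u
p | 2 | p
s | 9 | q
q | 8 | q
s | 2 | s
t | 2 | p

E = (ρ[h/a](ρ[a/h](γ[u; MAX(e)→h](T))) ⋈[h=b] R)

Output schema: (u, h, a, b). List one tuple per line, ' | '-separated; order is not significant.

Row counts bottom-up:
  T → 5
  γ[u; MAX(e)→h](T) → 3
  ρ[a/h](γ[u; MAX(e)→h](T)) → 3
  ρ[h/a](ρ[a/h](γ[u; MAX(e)→h](T))) → 3
  R → 3
  (ρ[h/a](ρ[a/h](γ[u; MAX(e)→h](T))) ⋈[h=b] R) → 1

== RESULT ==
u | h | a | b
q | 9 | 7 | 9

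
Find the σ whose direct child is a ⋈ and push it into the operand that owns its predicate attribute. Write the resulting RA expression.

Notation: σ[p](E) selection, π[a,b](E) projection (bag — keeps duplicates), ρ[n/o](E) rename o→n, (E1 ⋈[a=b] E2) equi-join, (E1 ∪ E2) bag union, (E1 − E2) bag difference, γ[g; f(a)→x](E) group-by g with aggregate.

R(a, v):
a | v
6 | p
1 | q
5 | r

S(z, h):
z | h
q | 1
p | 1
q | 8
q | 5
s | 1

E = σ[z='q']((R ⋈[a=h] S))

σ filters on z, owned by the right side.
E' = (R ⋈[a=h] σ[z='q'](S))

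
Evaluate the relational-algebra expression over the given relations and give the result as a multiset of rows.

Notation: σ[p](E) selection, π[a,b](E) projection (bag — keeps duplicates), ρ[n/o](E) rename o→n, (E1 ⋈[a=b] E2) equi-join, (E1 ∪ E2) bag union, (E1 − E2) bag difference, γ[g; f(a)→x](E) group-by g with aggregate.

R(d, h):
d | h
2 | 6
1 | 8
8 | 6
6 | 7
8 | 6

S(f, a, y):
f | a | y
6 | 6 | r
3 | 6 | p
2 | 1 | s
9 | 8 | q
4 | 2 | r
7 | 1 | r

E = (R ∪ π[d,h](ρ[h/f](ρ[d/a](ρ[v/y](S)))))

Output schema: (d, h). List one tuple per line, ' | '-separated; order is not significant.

Row counts bottom-up:
  R → 5
  S → 6
  ρ[v/y](S) → 6
  ρ[d/a](ρ[v/y](S)) → 6
  ρ[h/f](ρ[d/a](ρ[v/y](S))) → 6
  π[d,h](ρ[h/f](ρ[d/a](ρ[v/y](S)))) → 6
  (R ∪ π[d,h](ρ[h/f](ρ[d/a](ρ[v/y](S))))) → 11

== RESULT ==
d | h
1 | 2
1 | 7
1 | 8
2 | 4
2 | 6
6 | 3
6 | 6
6 | 7
8 | 6
8 | 6
8 | 9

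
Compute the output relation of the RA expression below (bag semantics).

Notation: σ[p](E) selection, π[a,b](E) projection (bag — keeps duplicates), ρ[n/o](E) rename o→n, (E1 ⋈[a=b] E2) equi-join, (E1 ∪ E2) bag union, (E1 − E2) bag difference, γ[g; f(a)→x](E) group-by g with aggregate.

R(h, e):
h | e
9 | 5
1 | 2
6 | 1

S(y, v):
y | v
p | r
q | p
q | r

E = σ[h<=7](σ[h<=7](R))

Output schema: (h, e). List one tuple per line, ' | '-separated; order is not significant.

Per-node cardinality:
  R → 3
  σ[h<=7](R) → 2
  σ[h<=7](σ[h<=7](R)) → 2

== RESULT ==
h | e
1 | 2
6 | 1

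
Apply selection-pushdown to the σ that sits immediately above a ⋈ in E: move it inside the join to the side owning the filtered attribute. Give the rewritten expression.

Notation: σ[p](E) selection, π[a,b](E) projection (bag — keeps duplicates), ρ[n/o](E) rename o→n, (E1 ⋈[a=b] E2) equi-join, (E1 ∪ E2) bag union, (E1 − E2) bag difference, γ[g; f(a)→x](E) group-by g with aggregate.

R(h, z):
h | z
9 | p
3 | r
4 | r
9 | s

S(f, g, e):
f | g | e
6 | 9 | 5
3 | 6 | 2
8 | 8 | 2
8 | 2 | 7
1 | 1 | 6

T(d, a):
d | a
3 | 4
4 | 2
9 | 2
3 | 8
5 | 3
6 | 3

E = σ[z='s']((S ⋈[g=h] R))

σ filters on z, owned by the right side.
E' = (S ⋈[g=h] σ[z='s'](R))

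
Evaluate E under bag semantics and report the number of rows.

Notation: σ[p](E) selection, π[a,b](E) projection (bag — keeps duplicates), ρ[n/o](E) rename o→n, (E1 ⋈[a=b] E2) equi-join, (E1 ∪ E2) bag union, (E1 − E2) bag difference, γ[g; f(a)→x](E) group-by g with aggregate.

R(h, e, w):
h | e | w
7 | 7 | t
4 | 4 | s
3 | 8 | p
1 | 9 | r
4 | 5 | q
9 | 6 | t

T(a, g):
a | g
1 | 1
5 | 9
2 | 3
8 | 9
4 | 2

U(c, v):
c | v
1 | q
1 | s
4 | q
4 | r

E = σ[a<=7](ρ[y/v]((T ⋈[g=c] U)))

Subexpression sizes:
  T → 5
  U → 4
  (T ⋈[g=c] U) → 2
  ρ[y/v]((T ⋈[g=c] U)) → 2
  σ[a<=7](ρ[y/v]((T ⋈[g=c] U))) → 2

|E| = 2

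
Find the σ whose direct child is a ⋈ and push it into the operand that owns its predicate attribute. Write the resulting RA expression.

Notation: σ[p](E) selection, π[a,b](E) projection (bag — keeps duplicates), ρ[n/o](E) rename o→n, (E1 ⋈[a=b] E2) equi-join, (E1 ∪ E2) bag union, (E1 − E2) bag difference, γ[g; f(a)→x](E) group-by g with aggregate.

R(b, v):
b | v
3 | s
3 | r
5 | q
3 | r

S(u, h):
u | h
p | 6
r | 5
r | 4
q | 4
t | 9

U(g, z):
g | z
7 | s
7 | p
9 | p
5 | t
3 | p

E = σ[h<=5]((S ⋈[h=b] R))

σ filters on h, owned by the left side.
E' = (σ[h<=5](S) ⋈[h=b] R)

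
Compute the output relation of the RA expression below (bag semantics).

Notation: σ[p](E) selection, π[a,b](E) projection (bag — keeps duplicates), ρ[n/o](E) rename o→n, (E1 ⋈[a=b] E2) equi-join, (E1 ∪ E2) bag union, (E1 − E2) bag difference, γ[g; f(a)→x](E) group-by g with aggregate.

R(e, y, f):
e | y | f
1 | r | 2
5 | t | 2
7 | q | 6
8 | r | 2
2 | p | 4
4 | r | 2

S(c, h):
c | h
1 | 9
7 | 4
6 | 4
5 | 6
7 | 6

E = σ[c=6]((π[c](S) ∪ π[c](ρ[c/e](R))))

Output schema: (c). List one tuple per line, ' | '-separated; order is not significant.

Subexpression sizes:
  S → 5
  π[c](S) → 5
  R → 6
  ρ[c/e](R) → 6
  π[c](ρ[c/e](R)) → 6
  (π[c](S) ∪ π[c](ρ[c/e](R))) → 11
  σ[c=6]((π[c](S) ∪ π[c](ρ[c/e](R)))) → 1

== RESULT ==
c
6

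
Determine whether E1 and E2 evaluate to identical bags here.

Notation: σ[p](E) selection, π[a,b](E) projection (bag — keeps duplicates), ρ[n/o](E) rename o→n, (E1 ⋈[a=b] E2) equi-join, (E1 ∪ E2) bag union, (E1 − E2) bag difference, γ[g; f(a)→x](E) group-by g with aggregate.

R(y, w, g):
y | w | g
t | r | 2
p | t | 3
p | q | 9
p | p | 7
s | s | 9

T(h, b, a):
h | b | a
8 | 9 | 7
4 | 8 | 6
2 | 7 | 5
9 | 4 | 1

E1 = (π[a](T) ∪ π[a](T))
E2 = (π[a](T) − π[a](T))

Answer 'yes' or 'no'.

E1 subexpression sizes:
  T → 4
  π[a](T) → 4
  T → 4
  π[a](T) → 4
  (π[a](T) ∪ π[a](T)) → 8
E2 subexpression sizes:
  T → 4
  π[a](T) → 4
  T → 4
  π[a](T) → 4
  (π[a](T) − π[a](T)) → 0

E1 result:
a
1
1
5
5
6
6
7
7
E2 result:
a
(0 rows)
Witness: (6,) appears 2× in E1 but 0× in E2.

no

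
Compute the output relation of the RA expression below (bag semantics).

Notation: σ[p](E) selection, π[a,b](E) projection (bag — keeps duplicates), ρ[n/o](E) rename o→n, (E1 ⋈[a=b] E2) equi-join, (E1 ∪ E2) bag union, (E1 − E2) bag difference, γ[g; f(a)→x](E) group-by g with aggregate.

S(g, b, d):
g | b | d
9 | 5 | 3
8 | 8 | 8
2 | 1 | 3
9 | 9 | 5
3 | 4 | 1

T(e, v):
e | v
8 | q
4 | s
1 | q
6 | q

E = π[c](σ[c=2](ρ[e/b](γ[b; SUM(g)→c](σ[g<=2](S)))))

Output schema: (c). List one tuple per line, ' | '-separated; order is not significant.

Stepwise |·|:
  S → 5
  σ[g<=2](S) → 1
  γ[b; SUM(g)→c](σ[g<=2](S)) → 1
  ρ[e/b](γ[b; SUM(g)→c](σ[g<=2](S))) → 1
  σ[c=2](ρ[e/b](γ[b; SUM(g)→c](σ[g<=2](S)))) → 1
  π[c](σ[c=2](ρ[e/b](γ[b; SUM(g)→c](σ[g<=2](S))))) → 1

== RESULT ==
c
2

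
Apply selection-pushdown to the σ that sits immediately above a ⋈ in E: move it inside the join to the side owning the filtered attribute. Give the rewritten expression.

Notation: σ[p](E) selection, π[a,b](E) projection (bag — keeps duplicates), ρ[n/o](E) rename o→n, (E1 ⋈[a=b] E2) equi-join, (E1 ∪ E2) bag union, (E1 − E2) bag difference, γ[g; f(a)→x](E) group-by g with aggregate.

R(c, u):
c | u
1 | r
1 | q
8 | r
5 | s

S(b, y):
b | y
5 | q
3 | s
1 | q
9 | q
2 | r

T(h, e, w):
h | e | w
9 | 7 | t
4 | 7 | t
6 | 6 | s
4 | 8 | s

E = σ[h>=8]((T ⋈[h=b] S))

σ filters on h, owned by the left side.
E' = (σ[h>=8](T) ⋈[h=b] S)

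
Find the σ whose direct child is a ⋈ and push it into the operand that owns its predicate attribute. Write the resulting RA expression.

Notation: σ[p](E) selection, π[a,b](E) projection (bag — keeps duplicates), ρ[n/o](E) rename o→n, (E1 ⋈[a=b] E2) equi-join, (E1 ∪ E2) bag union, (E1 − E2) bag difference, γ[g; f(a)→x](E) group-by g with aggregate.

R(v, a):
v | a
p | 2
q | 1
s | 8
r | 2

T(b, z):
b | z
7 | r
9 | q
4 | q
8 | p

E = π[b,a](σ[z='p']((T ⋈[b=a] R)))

σ filters on z, owned by the left side.
E' = π[b,a]((σ[z='p'](T) ⋈[b=a] R))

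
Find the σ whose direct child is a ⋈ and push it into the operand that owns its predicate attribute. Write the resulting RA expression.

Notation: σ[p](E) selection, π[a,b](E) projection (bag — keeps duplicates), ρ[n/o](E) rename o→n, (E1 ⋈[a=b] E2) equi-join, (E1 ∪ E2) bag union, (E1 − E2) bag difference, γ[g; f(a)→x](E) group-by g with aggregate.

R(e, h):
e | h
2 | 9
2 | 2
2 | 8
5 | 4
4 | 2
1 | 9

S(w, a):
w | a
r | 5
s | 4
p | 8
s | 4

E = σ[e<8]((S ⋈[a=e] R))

σ filters on e, owned by the right side.
E' = (S ⋈[a=e] σ[e<8](R))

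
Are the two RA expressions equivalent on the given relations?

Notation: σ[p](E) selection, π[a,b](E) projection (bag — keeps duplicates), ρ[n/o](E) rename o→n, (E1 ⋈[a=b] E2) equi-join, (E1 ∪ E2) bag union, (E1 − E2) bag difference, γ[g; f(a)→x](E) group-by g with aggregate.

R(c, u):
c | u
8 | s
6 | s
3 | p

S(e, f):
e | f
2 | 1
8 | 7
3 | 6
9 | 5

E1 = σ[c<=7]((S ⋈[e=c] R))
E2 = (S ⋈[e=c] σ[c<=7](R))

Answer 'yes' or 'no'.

E1 row counts bottom-up:
  S → 4
  R → 3
  (S ⋈[e=c] R) → 2
  σ[c<=7]((S ⋈[e=c] R)) → 1
E2 row counts bottom-up:
  S → 4
  R → 3
  σ[c<=7](R) → 2
  (S ⋈[e=c] σ[c<=7](R)) → 1

E1 and E2 produce the same multiset:
e | f | c | u
3 | 6 | 3 | p

yes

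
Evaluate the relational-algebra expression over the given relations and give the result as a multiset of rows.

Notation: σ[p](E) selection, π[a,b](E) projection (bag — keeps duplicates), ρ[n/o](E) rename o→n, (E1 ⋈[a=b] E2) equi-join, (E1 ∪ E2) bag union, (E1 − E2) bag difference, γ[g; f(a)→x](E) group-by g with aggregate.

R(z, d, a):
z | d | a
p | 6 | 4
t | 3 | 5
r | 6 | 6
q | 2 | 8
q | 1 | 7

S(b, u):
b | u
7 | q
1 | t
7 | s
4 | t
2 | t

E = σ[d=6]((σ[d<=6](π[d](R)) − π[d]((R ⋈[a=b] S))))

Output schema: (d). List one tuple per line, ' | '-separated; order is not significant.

Row counts bottom-up:
  R → 5
  π[d](R) → 5
  σ[d<=6](π[d](R)) → 5
  R → 5
  S → 5
  (R ⋈[a=b] S) → 3
  π[d]((R ⋈[a=b] S)) → 3
  (σ[d<=6](π[d](R)) − π[d]((R ⋈[a=b] S))) → 3
  σ[d=6]((σ[d<=6](π[d](R)) − π[d]((R ⋈[a=b] S)))) → 1

== RESULT ==
d
6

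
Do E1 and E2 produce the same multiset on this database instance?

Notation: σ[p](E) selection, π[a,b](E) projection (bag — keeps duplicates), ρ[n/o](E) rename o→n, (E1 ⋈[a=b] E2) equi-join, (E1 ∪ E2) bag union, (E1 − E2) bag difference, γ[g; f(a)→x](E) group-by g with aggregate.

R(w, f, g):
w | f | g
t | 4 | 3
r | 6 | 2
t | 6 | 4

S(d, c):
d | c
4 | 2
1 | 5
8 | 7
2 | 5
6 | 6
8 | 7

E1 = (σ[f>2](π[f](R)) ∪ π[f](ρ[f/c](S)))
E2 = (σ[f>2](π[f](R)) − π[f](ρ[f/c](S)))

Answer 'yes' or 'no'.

E1 per-node cardinality:
  R → 3
  π[f](R) → 3
  σ[f>2](π[f](R)) → 3
  S → 6
  ρ[f/c](S) → 6
  π[f](ρ[f/c](S)) → 6
  (σ[f>2](π[f](R)) ∪ π[f](ρ[f/c](S))) → 9
E2 per-node cardinality:
  R → 3
  π[f](R) → 3
  σ[f>2](π[f](R)) → 3
  S → 6
  ρ[f/c](S) → 6
  π[f](ρ[f/c](S)) → 6
  (σ[f>2](π[f](R)) − π[f](ρ[f/c](S))) → 2

E1 result:
f
2
4
5
5
6
6
6
7
7
E2 result:
f
4
6
Witness: (6,) appears 3× in E1 but 1× in E2.

no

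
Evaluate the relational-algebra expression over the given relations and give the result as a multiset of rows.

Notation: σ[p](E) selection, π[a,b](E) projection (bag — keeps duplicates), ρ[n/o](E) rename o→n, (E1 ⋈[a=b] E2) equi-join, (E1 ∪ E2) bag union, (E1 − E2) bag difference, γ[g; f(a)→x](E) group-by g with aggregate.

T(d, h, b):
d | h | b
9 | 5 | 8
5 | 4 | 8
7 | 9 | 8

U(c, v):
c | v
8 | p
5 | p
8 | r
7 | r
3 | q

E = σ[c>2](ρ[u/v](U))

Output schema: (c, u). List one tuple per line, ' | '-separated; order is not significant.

Per-node cardinality:
  U → 5
  ρ[u/v](U) → 5
  σ[c>2](ρ[u/v](U)) → 5

== RESULT ==
c | u
3 | q
5 | p
7 | r
8 | p
8 | r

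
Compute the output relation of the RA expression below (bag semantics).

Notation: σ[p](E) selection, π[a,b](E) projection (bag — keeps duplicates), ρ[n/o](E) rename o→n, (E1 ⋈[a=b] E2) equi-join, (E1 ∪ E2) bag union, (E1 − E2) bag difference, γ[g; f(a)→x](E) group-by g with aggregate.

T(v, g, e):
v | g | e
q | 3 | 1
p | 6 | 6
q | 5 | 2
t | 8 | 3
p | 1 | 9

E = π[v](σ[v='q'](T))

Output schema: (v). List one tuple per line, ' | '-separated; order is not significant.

Stepwise |·|:
  T → 5
  σ[v='q'](T) → 2
  π[v](σ[v='q'](T)) → 2

== RESULT ==
v
q
q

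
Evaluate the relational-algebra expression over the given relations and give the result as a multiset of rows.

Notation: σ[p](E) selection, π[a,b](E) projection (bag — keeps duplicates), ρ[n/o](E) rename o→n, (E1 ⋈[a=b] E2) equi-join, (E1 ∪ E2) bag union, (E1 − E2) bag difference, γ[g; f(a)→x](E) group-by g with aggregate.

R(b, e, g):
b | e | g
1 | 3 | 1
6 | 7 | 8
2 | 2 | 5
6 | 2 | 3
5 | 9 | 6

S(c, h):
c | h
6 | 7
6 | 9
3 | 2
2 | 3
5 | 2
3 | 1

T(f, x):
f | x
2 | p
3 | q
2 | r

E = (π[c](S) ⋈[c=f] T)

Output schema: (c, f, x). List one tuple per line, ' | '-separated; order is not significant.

Per-node cardinality:
  S → 6
  π[c](S) → 6
  T → 3
  (π[c](S) ⋈[c=f] T) → 4

== RESULT ==
c | f | x
2 | 2 | p
2 | 2 | r
3 | 3 | q
3 | 3 | q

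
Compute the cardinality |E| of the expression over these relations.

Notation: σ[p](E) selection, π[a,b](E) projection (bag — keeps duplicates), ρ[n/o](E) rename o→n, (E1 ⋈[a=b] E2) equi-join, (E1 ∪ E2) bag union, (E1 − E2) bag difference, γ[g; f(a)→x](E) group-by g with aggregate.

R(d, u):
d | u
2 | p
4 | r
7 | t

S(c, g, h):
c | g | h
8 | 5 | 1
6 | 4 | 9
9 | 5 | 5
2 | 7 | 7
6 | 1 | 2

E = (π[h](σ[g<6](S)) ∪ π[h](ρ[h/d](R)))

Per-node cardinality:
  S → 5
  σ[g<6](S) → 4
  π[h](σ[g<6](S)) → 4
  R → 3
  ρ[h/d](R) → 3
  π[h](ρ[h/d](R)) → 3
  (π[h](σ[g<6](S)) ∪ π[h](ρ[h/d](R))) → 7

|E| = 7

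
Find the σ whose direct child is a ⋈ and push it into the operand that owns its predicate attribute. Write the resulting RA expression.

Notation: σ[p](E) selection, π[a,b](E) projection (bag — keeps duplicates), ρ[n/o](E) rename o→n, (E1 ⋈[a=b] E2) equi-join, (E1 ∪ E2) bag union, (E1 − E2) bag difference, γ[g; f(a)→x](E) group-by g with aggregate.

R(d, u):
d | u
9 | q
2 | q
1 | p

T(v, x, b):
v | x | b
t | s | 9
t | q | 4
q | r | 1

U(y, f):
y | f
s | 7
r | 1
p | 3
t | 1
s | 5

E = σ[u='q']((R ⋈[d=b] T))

σ filters on u, owned by the left side.
E' = (σ[u='q'](R) ⋈[d=b] T)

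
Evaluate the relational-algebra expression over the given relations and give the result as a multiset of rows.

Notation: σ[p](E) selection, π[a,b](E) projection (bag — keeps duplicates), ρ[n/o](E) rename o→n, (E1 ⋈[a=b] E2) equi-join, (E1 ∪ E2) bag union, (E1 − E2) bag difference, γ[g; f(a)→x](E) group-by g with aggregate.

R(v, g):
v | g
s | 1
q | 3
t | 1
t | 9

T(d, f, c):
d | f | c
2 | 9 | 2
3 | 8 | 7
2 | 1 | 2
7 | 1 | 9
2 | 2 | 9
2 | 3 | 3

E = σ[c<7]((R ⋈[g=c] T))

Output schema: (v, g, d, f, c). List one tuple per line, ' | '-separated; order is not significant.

Row counts bottom-up:
  R → 4
  T → 6
  (R ⋈[g=c] T) → 3
  σ[c<7]((R ⋈[g=c] T)) → 1

== RESULT ==
v | g | d | f | c
q | 3 | 2 | 3 | 3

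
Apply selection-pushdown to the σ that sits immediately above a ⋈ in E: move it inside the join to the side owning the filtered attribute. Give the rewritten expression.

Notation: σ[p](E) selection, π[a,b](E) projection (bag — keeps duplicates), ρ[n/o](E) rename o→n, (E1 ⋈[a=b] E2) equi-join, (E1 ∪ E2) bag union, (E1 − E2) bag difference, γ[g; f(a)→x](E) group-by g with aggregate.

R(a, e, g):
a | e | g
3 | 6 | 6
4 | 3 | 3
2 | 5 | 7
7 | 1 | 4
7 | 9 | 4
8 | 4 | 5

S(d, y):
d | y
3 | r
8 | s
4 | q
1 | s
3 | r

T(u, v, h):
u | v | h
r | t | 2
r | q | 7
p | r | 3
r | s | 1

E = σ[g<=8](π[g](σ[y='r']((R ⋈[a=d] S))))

σ filters on y, owned by the right side.
E' = σ[g<=8](π[g]((R ⋈[a=d] σ[y='r'](S))))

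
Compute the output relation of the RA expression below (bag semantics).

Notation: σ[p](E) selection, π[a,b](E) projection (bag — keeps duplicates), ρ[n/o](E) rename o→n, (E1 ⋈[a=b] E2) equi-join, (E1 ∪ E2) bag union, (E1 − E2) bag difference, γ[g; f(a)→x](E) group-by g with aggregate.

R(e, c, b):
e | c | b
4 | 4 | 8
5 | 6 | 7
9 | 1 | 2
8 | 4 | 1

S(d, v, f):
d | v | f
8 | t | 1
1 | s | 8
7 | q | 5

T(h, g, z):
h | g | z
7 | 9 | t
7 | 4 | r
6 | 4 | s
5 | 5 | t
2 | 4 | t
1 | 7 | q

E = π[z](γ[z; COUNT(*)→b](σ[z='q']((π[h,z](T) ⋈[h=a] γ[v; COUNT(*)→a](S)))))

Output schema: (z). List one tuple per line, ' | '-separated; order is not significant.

Row counts bottom-up:
  T → 6
  π[h,z](T) → 6
  S → 3
  γ[v; COUNT(*)→a](S) → 3
  (π[h,z](T) ⋈[h=a] γ[v; COUNT(*)→a](S)) → 3
  σ[z='q']((π[h,z](T) ⋈[h=a] γ[v; COUNT(*)→a](S))) → 3
  γ[z; COUNT(*)→b](σ[z='q']((π[h,z](T) ⋈[h=a] γ[v; COUNT(*)→a](S)))) → 1
  π[z](γ[z; COUNT(*)→b](σ[z='q']((π[h,z](T) ⋈[h=a] γ[v; COUNT(*)→a](S))))) → 1

== RESULT ==
z
q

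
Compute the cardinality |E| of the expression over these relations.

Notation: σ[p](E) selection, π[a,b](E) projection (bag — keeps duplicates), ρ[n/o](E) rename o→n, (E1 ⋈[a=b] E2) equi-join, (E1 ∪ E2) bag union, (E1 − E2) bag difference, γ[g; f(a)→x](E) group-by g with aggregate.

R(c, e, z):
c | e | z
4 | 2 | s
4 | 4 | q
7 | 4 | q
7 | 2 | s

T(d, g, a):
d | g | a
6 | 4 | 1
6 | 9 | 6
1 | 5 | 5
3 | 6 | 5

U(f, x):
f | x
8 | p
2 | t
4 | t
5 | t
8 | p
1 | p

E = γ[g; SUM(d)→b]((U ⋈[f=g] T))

Stepwise |·|:
  U → 6
  T → 4
  (U ⋈[f=g] T) → 2
  γ[g; SUM(d)→b]((U ⋈[f=g] T)) → 2

|E| = 2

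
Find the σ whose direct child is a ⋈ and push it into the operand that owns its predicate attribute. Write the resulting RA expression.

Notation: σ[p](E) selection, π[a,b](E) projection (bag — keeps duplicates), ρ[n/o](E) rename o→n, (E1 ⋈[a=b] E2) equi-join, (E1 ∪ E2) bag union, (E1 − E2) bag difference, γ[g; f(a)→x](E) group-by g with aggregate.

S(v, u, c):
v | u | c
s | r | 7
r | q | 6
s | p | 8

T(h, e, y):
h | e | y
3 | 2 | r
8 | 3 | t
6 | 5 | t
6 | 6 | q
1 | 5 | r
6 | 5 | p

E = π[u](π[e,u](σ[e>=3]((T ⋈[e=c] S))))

σ filters on e, owned by the left side.
E' = π[u](π[e,u]((σ[e>=3](T) ⋈[e=c] S)))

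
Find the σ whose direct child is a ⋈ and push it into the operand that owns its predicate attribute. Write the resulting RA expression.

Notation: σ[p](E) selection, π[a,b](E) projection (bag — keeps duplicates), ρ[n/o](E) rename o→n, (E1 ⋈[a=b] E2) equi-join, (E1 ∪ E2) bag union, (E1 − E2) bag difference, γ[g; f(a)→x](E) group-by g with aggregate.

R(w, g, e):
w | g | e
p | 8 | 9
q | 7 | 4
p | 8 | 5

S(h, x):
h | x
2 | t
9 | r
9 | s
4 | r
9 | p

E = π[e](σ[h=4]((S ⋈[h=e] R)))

σ filters on h, owned by the left side.
E' = π[e]((σ[h=4](S) ⋈[h=e] R))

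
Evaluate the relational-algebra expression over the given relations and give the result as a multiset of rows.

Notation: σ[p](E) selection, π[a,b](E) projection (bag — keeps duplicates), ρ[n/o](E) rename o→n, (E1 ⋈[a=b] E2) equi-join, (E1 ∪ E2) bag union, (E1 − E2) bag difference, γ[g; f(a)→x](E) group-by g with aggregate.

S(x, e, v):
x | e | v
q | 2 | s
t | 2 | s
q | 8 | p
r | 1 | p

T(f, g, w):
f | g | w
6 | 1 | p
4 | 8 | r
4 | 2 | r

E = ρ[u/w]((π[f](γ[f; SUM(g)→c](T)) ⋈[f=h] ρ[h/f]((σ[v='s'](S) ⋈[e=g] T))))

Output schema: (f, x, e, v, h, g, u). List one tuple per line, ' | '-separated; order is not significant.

Per-node cardinality:
  T → 3
  γ[f; SUM(g)→c](T) → 2
  π[f](γ[f; SUM(g)→c](T)) → 2
  S → 4
  σ[v='s'](S) → 2
  T → 3
  (σ[v='s'](S) ⋈[e=g] T) → 2
  ρ[h/f]((σ[v='s'](S) ⋈[e=g] T)) → 2
  (π[f](γ[f; SUM(g)→c](T)) ⋈[f=h] ρ[h/f]((σ[v='s'](S) ⋈[e=g] T))) → 2
  ρ[u/w]((π[f](γ[f; SUM(g)→c](T)) ⋈[f=h] ρ[h/f]((σ[v='s'](S) ⋈[e=g] T)))) → 2

== RESULT ==
f | x | e | v | h | g | u
4 | q | 2 | s | 4 | 2 | r
4 | t | 2 | s | 4 | 2 | r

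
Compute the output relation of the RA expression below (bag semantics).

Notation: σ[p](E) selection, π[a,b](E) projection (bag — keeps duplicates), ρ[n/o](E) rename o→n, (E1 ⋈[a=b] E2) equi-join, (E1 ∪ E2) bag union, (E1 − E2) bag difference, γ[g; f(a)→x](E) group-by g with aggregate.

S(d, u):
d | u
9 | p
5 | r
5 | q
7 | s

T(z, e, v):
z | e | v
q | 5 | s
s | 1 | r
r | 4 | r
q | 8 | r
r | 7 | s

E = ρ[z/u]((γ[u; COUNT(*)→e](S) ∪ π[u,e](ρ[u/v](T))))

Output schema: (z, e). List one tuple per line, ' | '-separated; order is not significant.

Row counts bottom-up:
  S → 4
  γ[u; COUNT(*)→e](S) → 4
  T → 5
  ρ[u/v](T) → 5
  π[u,e](ρ[u/v](T)) → 5
  (γ[u; COUNT(*)→e](S) ∪ π[u,e](ρ[u/v](T))) → 9
  ρ[z/u]((γ[u; COUNT(*)→e](S) ∪ π[u,e](ρ[u/v](T)))) → 9

== RESULT ==
z | e
p | 1
q | 1
r | 1
r | 1
r | 4
r | 8
s | 1
s | 5
s | 7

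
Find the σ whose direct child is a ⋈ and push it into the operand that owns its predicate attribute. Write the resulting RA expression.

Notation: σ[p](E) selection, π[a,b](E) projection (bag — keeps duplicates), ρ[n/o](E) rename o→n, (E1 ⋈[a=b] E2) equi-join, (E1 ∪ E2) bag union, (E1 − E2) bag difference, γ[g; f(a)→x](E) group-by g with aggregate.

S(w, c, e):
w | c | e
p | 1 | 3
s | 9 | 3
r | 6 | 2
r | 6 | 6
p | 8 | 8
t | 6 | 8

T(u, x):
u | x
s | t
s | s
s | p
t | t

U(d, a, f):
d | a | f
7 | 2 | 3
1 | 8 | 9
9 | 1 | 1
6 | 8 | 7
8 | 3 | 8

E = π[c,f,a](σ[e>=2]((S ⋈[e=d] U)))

σ filters on e, owned by the left side.
E' = π[c,f,a]((σ[e>=2](S) ⋈[e=d] U))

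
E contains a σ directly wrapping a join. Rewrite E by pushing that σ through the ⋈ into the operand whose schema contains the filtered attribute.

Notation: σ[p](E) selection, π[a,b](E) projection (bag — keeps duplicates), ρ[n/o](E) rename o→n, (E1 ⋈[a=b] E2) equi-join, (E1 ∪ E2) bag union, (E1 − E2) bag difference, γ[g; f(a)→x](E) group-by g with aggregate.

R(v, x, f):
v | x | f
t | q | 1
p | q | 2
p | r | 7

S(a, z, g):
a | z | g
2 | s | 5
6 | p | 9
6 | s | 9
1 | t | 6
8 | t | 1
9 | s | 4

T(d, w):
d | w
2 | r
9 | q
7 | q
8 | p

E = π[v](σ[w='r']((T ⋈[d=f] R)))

σ filters on w, owned by the left side.
E' = π[v]((σ[w='r'](T) ⋈[d=f] R))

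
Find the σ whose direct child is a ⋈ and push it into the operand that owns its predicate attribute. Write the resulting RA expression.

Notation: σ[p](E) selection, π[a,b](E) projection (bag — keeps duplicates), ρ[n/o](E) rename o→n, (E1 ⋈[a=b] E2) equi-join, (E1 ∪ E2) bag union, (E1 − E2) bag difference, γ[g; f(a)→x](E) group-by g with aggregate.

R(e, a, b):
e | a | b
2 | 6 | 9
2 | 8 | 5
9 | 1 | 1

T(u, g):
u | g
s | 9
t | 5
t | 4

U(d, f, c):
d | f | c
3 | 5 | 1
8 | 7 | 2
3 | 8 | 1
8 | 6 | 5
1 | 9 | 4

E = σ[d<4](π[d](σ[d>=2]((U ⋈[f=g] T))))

σ filters on d, owned by the left side.
E' = σ[d<4](π[d]((σ[d>=2](U) ⋈[f=g] T)))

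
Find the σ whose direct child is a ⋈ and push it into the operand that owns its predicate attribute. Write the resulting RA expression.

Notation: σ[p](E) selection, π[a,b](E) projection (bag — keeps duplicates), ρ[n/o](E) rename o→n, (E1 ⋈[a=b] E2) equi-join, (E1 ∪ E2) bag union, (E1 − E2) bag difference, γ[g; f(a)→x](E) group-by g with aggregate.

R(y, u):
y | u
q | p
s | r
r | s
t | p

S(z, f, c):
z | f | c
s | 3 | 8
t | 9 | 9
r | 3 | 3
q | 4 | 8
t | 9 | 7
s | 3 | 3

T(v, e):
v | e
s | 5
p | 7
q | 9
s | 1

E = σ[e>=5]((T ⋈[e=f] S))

σ filters on e, owned by the left side.
E' = (σ[e>=5](T) ⋈[e=f] S)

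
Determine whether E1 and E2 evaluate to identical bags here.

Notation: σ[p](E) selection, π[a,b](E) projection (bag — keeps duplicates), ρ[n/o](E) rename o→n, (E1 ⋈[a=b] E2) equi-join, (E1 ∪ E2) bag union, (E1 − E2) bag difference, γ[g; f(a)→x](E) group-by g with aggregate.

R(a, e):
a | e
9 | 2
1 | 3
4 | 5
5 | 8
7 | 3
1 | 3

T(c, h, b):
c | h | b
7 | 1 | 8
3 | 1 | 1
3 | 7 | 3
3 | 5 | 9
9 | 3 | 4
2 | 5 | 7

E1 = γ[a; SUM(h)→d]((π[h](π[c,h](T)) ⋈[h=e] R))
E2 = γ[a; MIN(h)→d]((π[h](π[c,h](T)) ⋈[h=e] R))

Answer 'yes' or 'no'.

E1 subexpression sizes:
  T → 6
  π[c,h](T) → 6
  π[h](π[c,h](T)) → 6
  R → 6
  (π[h](π[c,h](T)) ⋈[h=e] R) → 5
  γ[a; SUM(h)→d]((π[h](π[c,h](T)) ⋈[h=e] R)) → 3
E2 subexpression sizes:
  T → 6
  π[c,h](T) → 6
  π[h](π[c,h](T)) → 6
  R → 6
  (π[h](π[c,h](T)) ⋈[h=e] R) → 5
  γ[a; MIN(h)→d]((π[h](π[c,h](T)) ⋈[h=e] R)) → 3

E1 result:
a | d
1 | 6
4 | 10
7 | 3
E2 result:
a | d
1 | 3
4 | 5
7 | 3
Witness: (4, 10) appears 1× in E1 but 0× in E2.

no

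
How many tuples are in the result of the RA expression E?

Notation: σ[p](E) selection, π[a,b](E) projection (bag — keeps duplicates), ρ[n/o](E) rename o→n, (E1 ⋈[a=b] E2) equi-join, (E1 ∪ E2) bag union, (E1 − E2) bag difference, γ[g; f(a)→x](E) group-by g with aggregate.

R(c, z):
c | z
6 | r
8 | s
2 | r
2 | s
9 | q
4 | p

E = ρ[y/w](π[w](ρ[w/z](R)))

Per-node cardinality:
  R → 6
  ρ[w/z](R) → 6
  π[w](ρ[w/z](R)) → 6
  ρ[y/w](π[w](ρ[w/z](R))) → 6

|E| = 6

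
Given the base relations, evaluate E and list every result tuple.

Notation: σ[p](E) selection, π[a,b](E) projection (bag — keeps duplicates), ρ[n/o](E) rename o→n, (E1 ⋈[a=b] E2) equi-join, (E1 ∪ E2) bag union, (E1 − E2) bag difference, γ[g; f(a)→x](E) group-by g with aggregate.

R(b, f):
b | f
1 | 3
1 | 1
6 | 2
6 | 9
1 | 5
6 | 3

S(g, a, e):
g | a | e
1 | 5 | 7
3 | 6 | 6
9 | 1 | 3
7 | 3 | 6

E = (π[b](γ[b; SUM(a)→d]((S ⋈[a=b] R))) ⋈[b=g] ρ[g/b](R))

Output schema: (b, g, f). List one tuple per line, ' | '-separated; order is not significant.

Stepwise |·|:
  S → 4
  R → 6
  (S ⋈[a=b] R) → 6
  γ[b; SUM(a)→d]((S ⋈[a=b] R)) → 2
  π[b](γ[b; SUM(a)→d]((S ⋈[a=b] R))) → 2
  R → 6
  ρ[g/b](R) → 6
  (π[b](γ[b; SUM(a)→d]((S ⋈[a=b] R))) ⋈[b=g] ρ[g/b](R)) → 6

== RESULT ==
b | g | f
1 | 1 | 1
1 | 1 | 3
1 | 1 | 5
6 | 6 | 2
6 | 6 | 3
6 | 6 | 9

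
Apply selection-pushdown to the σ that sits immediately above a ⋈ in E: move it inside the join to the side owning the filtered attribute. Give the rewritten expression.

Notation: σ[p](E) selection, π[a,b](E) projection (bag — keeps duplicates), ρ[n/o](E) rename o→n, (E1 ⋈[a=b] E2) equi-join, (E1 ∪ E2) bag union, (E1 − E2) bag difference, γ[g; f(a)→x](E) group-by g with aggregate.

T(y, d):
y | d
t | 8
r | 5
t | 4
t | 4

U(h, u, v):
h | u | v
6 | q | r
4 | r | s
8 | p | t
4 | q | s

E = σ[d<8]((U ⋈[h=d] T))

σ filters on d, owned by the right side.
E' = (U ⋈[h=d] σ[d<8](T))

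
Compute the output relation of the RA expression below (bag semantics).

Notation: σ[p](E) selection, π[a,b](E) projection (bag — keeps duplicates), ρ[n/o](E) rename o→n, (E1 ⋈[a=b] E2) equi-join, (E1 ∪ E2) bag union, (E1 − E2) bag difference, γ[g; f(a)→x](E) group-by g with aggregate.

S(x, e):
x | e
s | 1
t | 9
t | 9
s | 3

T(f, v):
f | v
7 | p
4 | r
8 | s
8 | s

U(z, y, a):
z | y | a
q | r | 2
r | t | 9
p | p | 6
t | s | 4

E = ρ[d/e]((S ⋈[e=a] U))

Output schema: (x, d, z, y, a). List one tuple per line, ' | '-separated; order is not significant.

Stepwise |·|:
  S → 4
  U → 4
  (S ⋈[e=a] U) → 2
  ρ[d/e]((S ⋈[e=a] U)) → 2

== RESULT ==
x | d | z | y | a
t | 9 | r | t | 9
t | 9 | r | t | 9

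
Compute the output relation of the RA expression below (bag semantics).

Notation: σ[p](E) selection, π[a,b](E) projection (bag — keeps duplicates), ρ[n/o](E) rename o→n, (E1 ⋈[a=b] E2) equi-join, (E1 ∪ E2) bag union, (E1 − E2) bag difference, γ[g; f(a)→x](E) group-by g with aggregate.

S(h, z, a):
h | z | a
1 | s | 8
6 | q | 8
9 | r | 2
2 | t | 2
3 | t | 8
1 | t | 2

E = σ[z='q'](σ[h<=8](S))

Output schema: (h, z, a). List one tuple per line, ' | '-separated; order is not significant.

Subexpression sizes:
  S → 6
  σ[h<=8](S) → 5
  σ[z='q'](σ[h<=8](S)) → 1

== RESULT ==
h | z | a
6 | q | 8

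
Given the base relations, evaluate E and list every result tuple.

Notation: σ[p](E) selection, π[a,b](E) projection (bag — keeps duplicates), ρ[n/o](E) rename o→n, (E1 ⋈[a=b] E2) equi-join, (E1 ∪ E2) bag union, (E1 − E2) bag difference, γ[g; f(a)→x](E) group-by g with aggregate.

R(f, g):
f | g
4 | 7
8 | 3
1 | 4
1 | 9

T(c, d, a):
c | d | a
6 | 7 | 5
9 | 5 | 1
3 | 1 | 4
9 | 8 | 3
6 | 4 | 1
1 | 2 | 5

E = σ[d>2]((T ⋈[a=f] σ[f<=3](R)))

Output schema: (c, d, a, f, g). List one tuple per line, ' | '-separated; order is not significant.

Per-node cardinality:
  T → 6
  R → 4
  σ[f<=3](R) → 2
  (T ⋈[a=f] σ[f<=3](R)) → 4
  σ[d>2]((T ⋈[a=f] σ[f<=3](R))) → 4

== RESULT ==
c | d | a | f | g
6 | 4 | 1 | 1 | 4
6 | 4 | 1 | 1 | 9
9 | 5 | 1 | 1 | 4
9 | 5 | 1 | 1 | 9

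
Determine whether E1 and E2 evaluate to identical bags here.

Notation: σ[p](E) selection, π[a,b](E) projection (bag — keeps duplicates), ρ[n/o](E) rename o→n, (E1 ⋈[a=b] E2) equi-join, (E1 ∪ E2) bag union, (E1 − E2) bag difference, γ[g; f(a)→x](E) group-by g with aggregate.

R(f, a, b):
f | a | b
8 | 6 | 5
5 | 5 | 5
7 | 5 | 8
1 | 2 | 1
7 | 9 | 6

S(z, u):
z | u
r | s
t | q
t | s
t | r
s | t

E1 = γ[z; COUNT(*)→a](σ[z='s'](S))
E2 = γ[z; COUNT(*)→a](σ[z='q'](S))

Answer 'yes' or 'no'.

E1 row counts bottom-up:
  S → 5
  σ[z='s'](S) → 1
  γ[z; COUNT(*)→a](σ[z='s'](S)) → 1
E2 row counts bottom-up:
  S → 5
  σ[z='q'](S) → 0
  γ[z; COUNT(*)→a](σ[z='q'](S)) → 0

E1 result:
z | a
s | 1
E2 result:
z | a
(0 rows)
Witness: ('s', 1) appears 1× in E1 but 0× in E2.

no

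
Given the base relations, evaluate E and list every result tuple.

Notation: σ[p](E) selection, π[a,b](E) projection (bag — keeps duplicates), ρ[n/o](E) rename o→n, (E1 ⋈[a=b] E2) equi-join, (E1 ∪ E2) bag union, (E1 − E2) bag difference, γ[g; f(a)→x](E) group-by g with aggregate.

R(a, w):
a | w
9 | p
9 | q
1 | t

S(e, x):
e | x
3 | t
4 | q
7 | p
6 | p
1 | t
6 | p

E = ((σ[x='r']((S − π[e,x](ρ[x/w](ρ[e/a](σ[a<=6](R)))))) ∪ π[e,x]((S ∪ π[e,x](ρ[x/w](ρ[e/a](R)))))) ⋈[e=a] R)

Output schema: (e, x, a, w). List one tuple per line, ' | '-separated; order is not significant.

Row counts bottom-up:
  S → 6
  R → 3
  σ[a<=6](R) → 1
  ρ[e/a](σ[a<=6](R)) → 1
  ρ[x/w](ρ[e/a](σ[a<=6](R))) → 1
  π[e,x](ρ[x/w](ρ[e/a](σ[a<=6](R)))) → 1
  (S − π[e,x](ρ[x/w](ρ[e/a](σ[a<=6](R))))) → 5
  σ[x='r']((S − π[e,x](ρ[x/w](ρ[e/a](σ[a<=6](R)))))) → 0
  S → 6
  R → 3
  ρ[e/a](R) → 3
  ρ[x/w](ρ[e/a](R)) → 3
  π[e,x](ρ[x/w](ρ[e/a](R))) → 3
  (S ∪ π[e,x](ρ[x/w](ρ[e/a](R)))) → 9
  π[e,x]((S ∪ π[e,x](ρ[x/w](ρ[e/a](R))))) → 9
  (σ[x='r']((S − π[e,x](ρ[x/w](ρ[e/a](σ[a<=6](R)))))) ∪ π[e,x]((S ∪ π[e,x](ρ[x/w](ρ[e/a](R)))))) → 9
  R → 3
  ((σ[x='r']((S − π[e,x](ρ[x/w](ρ[e/a](σ[a<=6](R)))))) ∪ π[e,x]((S ∪ π[e,x](ρ[x/w](ρ[e/a](R)))))) ⋈[e=a] R) → 6

== RESULT ==
e | x | a | w
1 | t | 1 | t
1 | t | 1 | t
9 | p | 9 | p
9 | p | 9 | q
9 | q | 9 | p
9 | q | 9 | q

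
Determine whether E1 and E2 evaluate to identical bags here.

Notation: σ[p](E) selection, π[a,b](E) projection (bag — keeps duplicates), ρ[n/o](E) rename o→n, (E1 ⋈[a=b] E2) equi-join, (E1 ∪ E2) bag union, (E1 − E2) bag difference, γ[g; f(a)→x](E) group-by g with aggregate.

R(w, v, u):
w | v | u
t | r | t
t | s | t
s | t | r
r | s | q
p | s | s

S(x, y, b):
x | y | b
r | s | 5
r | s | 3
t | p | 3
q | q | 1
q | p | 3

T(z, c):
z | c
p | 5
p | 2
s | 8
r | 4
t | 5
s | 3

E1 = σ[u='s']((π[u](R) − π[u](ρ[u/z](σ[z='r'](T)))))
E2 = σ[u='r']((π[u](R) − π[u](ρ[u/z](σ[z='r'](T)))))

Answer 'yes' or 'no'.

E1 stepwise |·|:
  R → 5
  π[u](R) → 5
  T → 6
  σ[z='r'](T) → 1
  ρ[u/z](σ[z='r'](T)) → 1
  π[u](ρ[u/z](σ[z='r'](T))) → 1
  (π[u](R) − π[u](ρ[u/z](σ[z='r'](T)))) → 4
  σ[u='s']((π[u](R) − π[u](ρ[u/z](σ[z='r'](T))))) → 1
E2 stepwise |·|:
  R → 5
  π[u](R) → 5
  T → 6
  σ[z='r'](T) → 1
  ρ[u/z](σ[z='r'](T)) → 1
  π[u](ρ[u/z](σ[z='r'](T))) → 1
  (π[u](R) − π[u](ρ[u/z](σ[z='r'](T)))) → 4
  σ[u='r']((π[u](R) − π[u](ρ[u/z](σ[z='r'](T))))) → 0

E1 result:
u
s
E2 result:
u
(0 rows)
Witness: ('s',) appears 1× in E1 but 0× in E2.

no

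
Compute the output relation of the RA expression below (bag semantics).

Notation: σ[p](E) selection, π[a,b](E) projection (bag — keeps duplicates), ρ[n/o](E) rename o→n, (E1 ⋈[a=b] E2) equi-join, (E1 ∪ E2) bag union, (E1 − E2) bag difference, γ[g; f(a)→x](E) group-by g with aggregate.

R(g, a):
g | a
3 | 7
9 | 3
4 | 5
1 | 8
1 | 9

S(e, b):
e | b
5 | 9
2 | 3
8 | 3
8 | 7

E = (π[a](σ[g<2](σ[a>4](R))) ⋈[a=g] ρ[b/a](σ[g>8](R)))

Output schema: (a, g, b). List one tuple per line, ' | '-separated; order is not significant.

Per-node cardinality:
  R → 5
  σ[a>4](R) → 4
  σ[g<2](σ[a>4](R)) → 2
  π[a](σ[g<2](σ[a>4](R))) → 2
  R → 5
  σ[g>8](R) → 1
  ρ[b/a](σ[g>8](R)) → 1
  (π[a](σ[g<2](σ[a>4](R))) ⋈[a=g] ρ[b/a](σ[g>8](R))) → 1

== RESULT ==
a | g | b
9 | 9 | 3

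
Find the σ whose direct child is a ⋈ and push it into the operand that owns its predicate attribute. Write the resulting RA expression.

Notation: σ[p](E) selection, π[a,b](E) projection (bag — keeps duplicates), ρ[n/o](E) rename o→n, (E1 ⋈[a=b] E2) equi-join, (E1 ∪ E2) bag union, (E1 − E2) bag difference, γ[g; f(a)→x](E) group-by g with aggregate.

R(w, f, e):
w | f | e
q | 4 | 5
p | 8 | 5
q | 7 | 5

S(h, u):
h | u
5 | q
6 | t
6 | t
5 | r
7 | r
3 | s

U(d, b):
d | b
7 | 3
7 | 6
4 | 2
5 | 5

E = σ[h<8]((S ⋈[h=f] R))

σ filters on h, owned by the left side.
E' = (σ[h<8](S) ⋈[h=f] R)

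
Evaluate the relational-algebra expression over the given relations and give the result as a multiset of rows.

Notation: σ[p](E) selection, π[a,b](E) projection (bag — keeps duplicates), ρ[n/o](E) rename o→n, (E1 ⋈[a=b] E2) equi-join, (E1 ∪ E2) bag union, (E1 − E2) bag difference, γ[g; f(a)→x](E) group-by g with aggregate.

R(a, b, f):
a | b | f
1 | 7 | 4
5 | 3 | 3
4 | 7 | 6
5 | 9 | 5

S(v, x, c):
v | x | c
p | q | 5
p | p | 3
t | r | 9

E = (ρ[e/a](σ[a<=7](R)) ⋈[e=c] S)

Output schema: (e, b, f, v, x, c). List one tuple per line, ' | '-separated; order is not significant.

Stepwise |·|:
  R → 4
  σ[a<=7](R) → 4
  ρ[e/a](σ[a<=7](R)) → 4
  S → 3
  (ρ[e/a](σ[a<=7](R)) ⋈[e=c] S) → 2

== RESULT ==
e | b | f | v | x | c
5 | 3 | 3 | p | q | 5
5 | 9 | 5 | p | q | 5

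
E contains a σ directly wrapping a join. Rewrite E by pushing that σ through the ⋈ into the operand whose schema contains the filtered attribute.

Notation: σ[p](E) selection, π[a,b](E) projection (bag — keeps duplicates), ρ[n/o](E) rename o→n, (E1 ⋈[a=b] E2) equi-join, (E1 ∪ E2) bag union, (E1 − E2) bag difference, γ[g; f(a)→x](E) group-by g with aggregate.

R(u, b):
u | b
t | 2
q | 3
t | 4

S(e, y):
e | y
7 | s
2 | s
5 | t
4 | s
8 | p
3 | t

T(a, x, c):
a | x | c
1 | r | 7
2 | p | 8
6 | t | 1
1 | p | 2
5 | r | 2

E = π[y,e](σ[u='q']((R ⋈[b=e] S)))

σ filters on u, owned by the left side.
E' = π[y,e]((σ[u='q'](R) ⋈[b=e] S))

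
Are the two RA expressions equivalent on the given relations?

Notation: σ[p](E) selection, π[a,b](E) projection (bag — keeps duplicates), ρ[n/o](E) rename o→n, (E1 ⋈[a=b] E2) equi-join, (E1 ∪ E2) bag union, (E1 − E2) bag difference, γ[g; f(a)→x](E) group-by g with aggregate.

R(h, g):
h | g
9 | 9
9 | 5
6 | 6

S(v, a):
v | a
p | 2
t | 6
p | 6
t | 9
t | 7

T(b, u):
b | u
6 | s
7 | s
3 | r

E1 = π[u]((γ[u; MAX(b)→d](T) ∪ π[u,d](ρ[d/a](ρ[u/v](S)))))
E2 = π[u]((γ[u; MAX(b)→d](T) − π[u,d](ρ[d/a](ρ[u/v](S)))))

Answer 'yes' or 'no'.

E1 subexpression sizes:
  T → 3
  γ[u; MAX(b)→d](T) → 2
  S → 5
  ρ[u/v](S) → 5
  ρ[d/a](ρ[u/v](S)) → 5
  π[u,d](ρ[d/a](ρ[u/v](S))) → 5
  (γ[u; MAX(b)→d](T) ∪ π[u,d](ρ[d/a](ρ[u/v](S)))) → 7
  π[u]((γ[u; MAX(b)→d](T) ∪ π[u,d](ρ[d/a](ρ[u/v](S))))) → 7
E2 subexpression sizes:
  T → 3
  γ[u; MAX(b)→d](T) → 2
  S → 5
  ρ[u/v](S) → 5
  ρ[d/a](ρ[u/v](S)) → 5
  π[u,d](ρ[d/a](ρ[u/v](S))) → 5
  (γ[u; MAX(b)→d](T) − π[u,d](ρ[d/a](ρ[u/v](S)))) → 2
  π[u]((γ[u; MAX(b)→d](T) − π[u,d](ρ[d/a](ρ[u/v](S))))) → 2

E1 result:
u
p
p
r
s
t
t
t
E2 result:
u
r
s
Witness: ('p',) appears 2× in E1 but 0× in E2.

no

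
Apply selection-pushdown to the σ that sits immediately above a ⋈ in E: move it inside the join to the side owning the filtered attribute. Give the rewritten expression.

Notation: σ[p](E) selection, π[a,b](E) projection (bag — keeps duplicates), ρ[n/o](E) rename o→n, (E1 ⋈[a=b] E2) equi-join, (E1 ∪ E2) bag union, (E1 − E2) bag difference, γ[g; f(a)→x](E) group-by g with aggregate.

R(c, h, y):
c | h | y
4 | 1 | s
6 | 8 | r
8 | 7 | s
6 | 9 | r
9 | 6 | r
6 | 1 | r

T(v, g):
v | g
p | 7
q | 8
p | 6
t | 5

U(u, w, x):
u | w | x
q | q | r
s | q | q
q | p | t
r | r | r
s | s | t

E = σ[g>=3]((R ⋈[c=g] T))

σ filters on g, owned by the right side.
E' = (R ⋈[c=g] σ[g>=3](T))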